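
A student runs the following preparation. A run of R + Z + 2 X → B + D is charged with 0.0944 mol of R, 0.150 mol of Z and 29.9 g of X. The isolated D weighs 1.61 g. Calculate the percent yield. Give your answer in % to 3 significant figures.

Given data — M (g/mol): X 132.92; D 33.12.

51.5 %

n(R) = 0.09440 mol
n(Z) = 0.1500 mol
n(X) = 29.90 / 132.92 = 0.2249 mol
n/ν for R = 0.09440/1 = 0.09440
n/ν for Z = 0.1500/1 = 0.1500
n/ν for X = 0.2249/2 = 0.1125
Smallest n/ν is R → limiting reagent.
theoretical n(D) = (1/1) × 0.09440 = 0.09440 mol → 3.127 g
% yield = 1.61 / 3.127 × 100 = 51.49 %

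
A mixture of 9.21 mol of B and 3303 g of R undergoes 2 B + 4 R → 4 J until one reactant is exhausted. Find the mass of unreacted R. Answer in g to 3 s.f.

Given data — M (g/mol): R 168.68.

196 g

n(B) = 9.210 mol
n(R) = 3303 / 168.68 = 19.58 mol
n/ν for B = 9.210/2 = 4.605
n/ν for R = 19.58/4 = 4.895
Smallest n/ν is B → limiting reagent.
R consumed = (4/2) × 9.210 = 18.42 mol
R remaining = 19.58 − 18.42 = 1.160 mol
mass = 1.160 × 168.68 = 195.7 g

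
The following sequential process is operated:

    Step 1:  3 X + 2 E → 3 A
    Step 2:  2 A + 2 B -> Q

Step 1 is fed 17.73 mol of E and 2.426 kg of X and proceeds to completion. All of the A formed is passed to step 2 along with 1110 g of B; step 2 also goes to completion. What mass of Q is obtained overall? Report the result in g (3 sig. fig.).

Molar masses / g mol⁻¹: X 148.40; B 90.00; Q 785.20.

4840 g

Step 1:
n(E) = 17.73 mol
n(X) = 2.426×1000 / 148.40 = 16.35 mol
n/ν → E: 8.865, X: 5.450; X is limiting.
n(A) produced = (3/3) × 16.35 = 16.35 mol
Step 2:
n(A) available = 16.35 mol
n(B) = 1110 / 90.00 = 12.33 mol
n/ν → A: 8.175, B: 6.165; B is limiting.
n(Q) = (1/2) × 12.33 = 6.165 mol
mass = 6.165 × 785.20 = 4841 g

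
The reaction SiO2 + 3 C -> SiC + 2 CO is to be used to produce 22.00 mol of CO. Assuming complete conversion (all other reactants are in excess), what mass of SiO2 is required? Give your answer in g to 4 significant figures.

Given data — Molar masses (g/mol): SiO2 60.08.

n(CO) = 22.00 mol
n(SiO2) = (1/2) × 22.00 = 11.00 mol
mass = 11.00 × 60.08 = 660.9 g

660.9 g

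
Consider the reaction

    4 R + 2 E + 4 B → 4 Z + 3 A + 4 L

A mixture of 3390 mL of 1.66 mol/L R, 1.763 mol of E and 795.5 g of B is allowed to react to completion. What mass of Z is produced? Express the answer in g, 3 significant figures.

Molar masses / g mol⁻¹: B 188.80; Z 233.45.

n(R) = 1.66 × 3390/1000 = 5.627 mol
n(E) = 1.763 mol
n(B) = 795.5 / 188.80 = 4.213 mol
n/ν → R: 1.407, E: 0.8815, B: 1.053; E is limiting.
n(Z) = (4/2) × 1.763 = 3.526 mol
mass = 3.526 × 233.45 = 823.1 g

823 g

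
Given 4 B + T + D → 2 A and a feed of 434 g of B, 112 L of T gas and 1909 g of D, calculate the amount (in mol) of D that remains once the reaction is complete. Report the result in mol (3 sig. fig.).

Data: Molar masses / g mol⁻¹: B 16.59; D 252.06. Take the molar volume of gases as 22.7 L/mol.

n(B) = 434.0 / 16.59 = 26.16 mol
n(T) = 112.0 / 22.7 = 4.934 mol
n(D) = 1909 / 252.06 = 7.574 mol
n/ν → B: 6.540, T: 4.934, D: 7.574; T is limiting.
D consumed = (1/1) × 4.934 = 4.934 mol
D remaining = 7.574 − 4.934 = 2.640 mol

2.64 mol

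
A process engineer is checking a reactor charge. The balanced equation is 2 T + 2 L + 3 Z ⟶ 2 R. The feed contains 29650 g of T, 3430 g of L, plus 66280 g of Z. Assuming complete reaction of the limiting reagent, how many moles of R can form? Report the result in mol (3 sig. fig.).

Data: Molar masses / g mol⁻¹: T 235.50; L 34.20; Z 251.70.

100 mol

n(T) = 29650 / 235.50 = 125.9 mol
n(L) = 3430 / 34.20 = 100.3 mol
n(Z) = 66280 / 251.70 = 263.3 mol
n/ν for T = 125.9/2 = 62.95
n/ν for L = 100.3/2 = 50.15
n/ν for Z = 263.3/3 = 87.77
Smallest n/ν is L → limiting reagent.
n(R) = (2/2) × 100.3 = 100.3 mol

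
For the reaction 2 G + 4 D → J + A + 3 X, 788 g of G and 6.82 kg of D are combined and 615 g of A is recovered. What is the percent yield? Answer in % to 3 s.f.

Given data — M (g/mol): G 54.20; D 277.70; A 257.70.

38.9 %

n(G) = 788.0 / 54.20 = 14.54 mol
n(D) = 6.820×1000 / 277.70 = 24.56 mol
n/ν for G = 14.54/2 = 7.270
n/ν for D = 24.56/4 = 6.140
Smallest n/ν is D → limiting reagent.
theoretical n(A) = (1/4) × 24.56 = 6.140 mol → 1582 g
% yield = 615 / 1582 × 100 = 38.87 %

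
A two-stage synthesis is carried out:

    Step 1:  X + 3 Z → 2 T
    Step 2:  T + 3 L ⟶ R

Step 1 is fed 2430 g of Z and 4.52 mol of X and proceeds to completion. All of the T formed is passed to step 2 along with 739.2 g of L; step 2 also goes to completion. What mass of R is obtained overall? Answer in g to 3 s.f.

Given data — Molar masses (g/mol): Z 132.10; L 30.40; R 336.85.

2730 g

Step 1:
n(Z) = 2430 / 132.10 = 18.40 mol
n(X) = 4.520 mol
n/ν → Z: 6.133, X: 4.520; X is limiting.
n(T) produced = (2/1) × 4.520 = 9.040 mol
Step 2:
n(T) available = 9.040 mol
n(L) = 739.2 / 30.40 = 24.32 mol
n/ν → T: 9.040, L: 8.107; L is limiting.
n(R) = (1/3) × 24.32 = 8.107 mol
mass = 8.107 × 336.85 = 2731 g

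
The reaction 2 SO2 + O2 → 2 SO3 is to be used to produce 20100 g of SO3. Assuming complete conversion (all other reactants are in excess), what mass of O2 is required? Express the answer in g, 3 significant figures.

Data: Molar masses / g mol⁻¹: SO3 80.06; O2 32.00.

4020 g

n(SO3) = 20100 / 80.06 = 251.1 mol
n(O2) = (1/2) × 251.1 = 125.6 mol
mass = 125.6 × 32.00 = 4019 g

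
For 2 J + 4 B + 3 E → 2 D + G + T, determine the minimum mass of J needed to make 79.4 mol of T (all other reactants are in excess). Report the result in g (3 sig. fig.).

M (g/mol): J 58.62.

n(T) = 79.40 mol
n(J) = (2/1) × 79.40 = 158.8 mol
mass = 158.8 × 58.62 = 9309 g

9310 g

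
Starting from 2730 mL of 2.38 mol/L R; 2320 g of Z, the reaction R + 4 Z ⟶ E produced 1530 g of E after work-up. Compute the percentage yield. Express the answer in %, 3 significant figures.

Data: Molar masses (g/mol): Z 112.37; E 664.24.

44.6 %

n(R) = 2.38 × 2730/1000 = 6.497 mol
n(Z) = 2320 / 112.37 = 20.65 mol
n/ν for R = 6.497/1 = 6.497
n/ν for Z = 20.65/4 = 5.163
Smallest n/ν is Z → limiting reagent.
theoretical n(E) = (1/4) × 20.65 = 5.163 mol → 3429 g
% yield = 1530 / 3429 × 100 = 44.62 %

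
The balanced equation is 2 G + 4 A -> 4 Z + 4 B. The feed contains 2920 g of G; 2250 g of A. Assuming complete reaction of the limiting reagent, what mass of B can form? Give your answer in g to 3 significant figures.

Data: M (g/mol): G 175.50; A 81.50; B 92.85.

2560 g

n(G) = 2920 / 175.50 = 16.64 mol
n(A) = 2250 / 81.50 = 27.61 mol
n/ν for G = 16.64/2 = 8.320
n/ν for A = 27.61/4 = 6.903
Smallest n/ν is A → limiting reagent.
n(B) = (4/4) × 27.61 = 27.61 mol
mass = 27.61 × 92.85 = 2564 g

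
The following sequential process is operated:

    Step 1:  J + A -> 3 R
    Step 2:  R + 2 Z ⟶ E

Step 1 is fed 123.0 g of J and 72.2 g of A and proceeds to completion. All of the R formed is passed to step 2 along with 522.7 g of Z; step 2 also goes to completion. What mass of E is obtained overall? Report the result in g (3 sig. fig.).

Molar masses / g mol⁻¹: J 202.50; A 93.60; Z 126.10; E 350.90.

639 g

Step 1:
n(J) = 123.0 / 202.50 = 0.6074 mol
n(A) = 72.20 / 93.60 = 0.7714 mol
n/ν for J = 0.6074/1 = 0.6074
n/ν for A = 0.7714/1 = 0.7714
Smallest n/ν is J → limiting reagent.
n(R) produced = (3/1) × 0.6074 = 1.822 mol
Step 2:
n(R) available = 1.822 mol
n(Z) = 522.7 / 126.10 = 4.145 mol
n/ν for R = 1.822/1 = 1.822
n/ν for Z = 4.145/2 = 2.073
Smallest n/ν is R → limiting reagent.
n(E) = (1/1) × 1.822 = 1.822 mol
mass = 1.822 × 350.90 = 639.3 g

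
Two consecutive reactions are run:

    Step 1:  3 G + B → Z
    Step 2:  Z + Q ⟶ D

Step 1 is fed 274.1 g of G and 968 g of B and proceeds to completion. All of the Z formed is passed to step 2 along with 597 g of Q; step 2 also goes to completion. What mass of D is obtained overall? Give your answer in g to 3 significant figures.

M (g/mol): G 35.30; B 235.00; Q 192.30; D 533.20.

Step 1:
n(G) = 274.1 / 35.30 = 7.765 mol
n(B) = 968.0 / 235.00 = 4.119 mol
n/ν → G: 2.588, B: 4.119; G is limiting.
n(Z) produced = (1/3) × 7.765 = 2.588 mol
Step 2:
n(Z) available = 2.588 mol
n(Q) = 597.0 / 192.30 = 3.105 mol
n/ν → Z: 2.588, Q: 3.105; Z is limiting.
n(D) = (1/1) × 2.588 = 2.588 mol
mass = 2.588 × 533.20 = 1380 g

1380 g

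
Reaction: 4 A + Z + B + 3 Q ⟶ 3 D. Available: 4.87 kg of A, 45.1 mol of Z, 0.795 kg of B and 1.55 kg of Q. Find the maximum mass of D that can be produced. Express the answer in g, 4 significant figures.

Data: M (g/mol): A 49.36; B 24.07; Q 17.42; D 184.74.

13670 g

n(A) = 4.870×1000 / 49.36 = 98.66 mol
n(Z) = 45.10 mol
n(B) = 0.7950×1000 / 24.07 = 33.03 mol
n(Q) = 1.550×1000 / 17.42 = 88.98 mol
n/ν → A: 24.67, Z: 45.10, B: 33.03, Q: 29.66; A is limiting.
n(D) = (3/4) × 98.66 = 74.00 mol
mass = 74.00 × 184.74 = 13670 g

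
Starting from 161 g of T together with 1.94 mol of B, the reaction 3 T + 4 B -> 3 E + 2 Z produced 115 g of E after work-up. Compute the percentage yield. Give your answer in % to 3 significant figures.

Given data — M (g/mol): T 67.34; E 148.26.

53.3 %

n(T) = 161.0 / 67.34 = 2.391 mol
n(B) = 1.940 mol
n/ν → T: 0.7970, B: 0.4850; B is limiting.
theoretical n(E) = (3/4) × 1.940 = 1.455 mol → 215.7 g
% yield = 115 / 215.7 × 100 = 53.31 %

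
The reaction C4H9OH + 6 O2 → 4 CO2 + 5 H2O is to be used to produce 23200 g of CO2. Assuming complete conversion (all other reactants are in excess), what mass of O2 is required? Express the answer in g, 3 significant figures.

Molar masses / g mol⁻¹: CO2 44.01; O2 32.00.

25300 g

n(CO2) = 23200 / 44.01 = 527.2 mol
n(O2) = (6/4) × 527.2 = 790.8 mol
mass = 790.8 × 32.00 = 25310 g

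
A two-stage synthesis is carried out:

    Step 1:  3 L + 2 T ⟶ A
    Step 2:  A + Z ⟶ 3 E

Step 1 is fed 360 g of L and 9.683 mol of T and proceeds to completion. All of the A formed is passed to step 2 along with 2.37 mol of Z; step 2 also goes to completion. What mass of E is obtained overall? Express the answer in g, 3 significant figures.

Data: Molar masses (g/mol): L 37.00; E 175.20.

1250 g

Step 1:
n(L) = 360.0 / 37.00 = 9.730 mol
n(T) = 9.683 mol
n/ν for L = 9.730/3 = 3.243
n/ν for T = 9.683/2 = 4.842
Smallest n/ν is L → limiting reagent.
n(A) produced = (1/3) × 9.730 = 3.243 mol
Step 2:
n(A) available = 3.243 mol
n(Z) = 2.370 mol
n/ν for A = 3.243/1 = 3.243
n/ν for Z = 2.370/1 = 2.370
Smallest n/ν is Z → limiting reagent.
n(E) = (3/1) × 2.370 = 7.110 mol
mass = 7.110 × 175.20 = 1246 g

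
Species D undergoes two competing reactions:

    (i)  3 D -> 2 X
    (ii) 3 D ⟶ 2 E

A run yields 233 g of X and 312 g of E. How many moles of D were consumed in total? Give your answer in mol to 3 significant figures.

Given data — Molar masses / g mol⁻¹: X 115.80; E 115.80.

7.06 mol

n(X) = 233 / 115.80 = 2.012 mol
n(E) = 312 / 115.80 = 2.694 mol
n(D) via (i) = (3/2)×2.012 = 3.018 mol
n(D) via (ii) = (3/2)×2.694 = 4.041 mol
total n(D) = 3.018 + 4.041 = 7.059 mol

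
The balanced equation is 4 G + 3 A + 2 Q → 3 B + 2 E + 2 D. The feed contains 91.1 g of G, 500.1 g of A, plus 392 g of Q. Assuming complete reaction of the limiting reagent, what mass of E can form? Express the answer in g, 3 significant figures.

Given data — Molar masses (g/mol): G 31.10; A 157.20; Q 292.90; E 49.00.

65.6 g

n(G) = 91.10 / 31.10 = 2.929 mol
n(A) = 500.1 / 157.20 = 3.181 mol
n(Q) = 392.0 / 292.90 = 1.338 mol
n/ν → G: 0.7323, A: 1.060, Q: 0.6690; Q is limiting.
n(E) = (2/2) × 1.338 = 1.338 mol
mass = 1.338 × 49.00 = 65.56 g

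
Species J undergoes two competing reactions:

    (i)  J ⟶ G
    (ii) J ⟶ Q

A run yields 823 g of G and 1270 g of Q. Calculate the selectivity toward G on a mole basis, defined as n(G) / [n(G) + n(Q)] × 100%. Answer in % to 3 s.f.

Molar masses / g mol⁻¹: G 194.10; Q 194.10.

n(G) = 823 / 194.10 = 4.240 mol
n(Q) = 1270 / 194.10 = 6.543 mol
selectivity = 4.240/(4.240+6.543) × 100 = 39.32 %

39.3 %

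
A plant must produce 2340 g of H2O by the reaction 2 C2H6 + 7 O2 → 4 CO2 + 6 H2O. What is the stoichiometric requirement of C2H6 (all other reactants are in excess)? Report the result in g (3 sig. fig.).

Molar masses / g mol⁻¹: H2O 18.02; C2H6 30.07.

n(H2O) = 2340 / 18.02 = 129.9 mol
n(C2H6) = (2/6) × 129.9 = 43.30 mol
mass = 43.30 × 30.07 = 1302 g

1300 g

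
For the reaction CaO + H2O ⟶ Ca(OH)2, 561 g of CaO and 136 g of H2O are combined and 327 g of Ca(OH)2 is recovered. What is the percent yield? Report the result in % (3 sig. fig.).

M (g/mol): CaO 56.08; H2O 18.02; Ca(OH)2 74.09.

n(CaO) = 561.0 / 56.08 = 10.00 mol
n(H2O) = 136.0 / 18.02 = 7.547 mol
n/ν for CaO = 10.00/1 = 10.00
n/ν for H2O = 7.547/1 = 7.547
Smallest n/ν is H2O → limiting reagent.
theoretical n(Ca(OH)2) = (1/1) × 7.547 = 7.547 mol → 559.2 g
% yield = 327 / 559.2 × 100 = 58.48 %

58.5 %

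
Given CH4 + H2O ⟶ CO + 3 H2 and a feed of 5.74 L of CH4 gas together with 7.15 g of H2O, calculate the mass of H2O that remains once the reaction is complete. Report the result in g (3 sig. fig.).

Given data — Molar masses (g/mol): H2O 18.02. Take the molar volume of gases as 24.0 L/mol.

2.84 g

n(CH4) = 5.740 / 24.0 = 0.2392 mol
n(H2O) = 7.150 / 18.02 = 0.3968 mol
n/ν → CH4: 0.2392, H2O: 0.3968; CH4 is limiting.
H2O consumed = (1/1) × 0.2392 = 0.2392 mol
H2O remaining = 0.3968 − 0.2392 = 0.1576 mol
mass = 0.1576 × 18.02 = 2.840 g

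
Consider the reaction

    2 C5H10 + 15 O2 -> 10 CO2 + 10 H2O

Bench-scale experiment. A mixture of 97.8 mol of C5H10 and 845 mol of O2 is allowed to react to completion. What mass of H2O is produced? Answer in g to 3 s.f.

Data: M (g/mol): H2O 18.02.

8810 g

n(C5H10) = 97.80 mol
n(O2) = 845.0 mol
n/ν for C5H10 = 97.80/2 = 48.90
n/ν for O2 = 845.0/15 = 56.33
Smallest n/ν is C5H10 → limiting reagent.
n(H2O) = (10/2) × 97.80 = 489.0 mol
mass = 489.0 × 18.02 = 8812 g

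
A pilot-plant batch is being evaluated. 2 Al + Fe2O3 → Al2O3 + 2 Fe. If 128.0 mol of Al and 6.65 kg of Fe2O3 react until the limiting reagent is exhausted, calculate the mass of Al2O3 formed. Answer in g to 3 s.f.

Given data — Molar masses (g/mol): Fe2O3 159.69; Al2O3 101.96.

4250 g

n(Al) = 128.0 mol
n(Fe2O3) = 6.650×1000 / 159.69 = 41.64 mol
n/ν for Al = 128.0/2 = 64.00
n/ν for Fe2O3 = 41.64/1 = 41.64
Smallest n/ν is Fe2O3 → limiting reagent.
n(Al2O3) = (1/1) × 41.64 = 41.64 mol
mass = 41.64 × 101.96 = 4246 g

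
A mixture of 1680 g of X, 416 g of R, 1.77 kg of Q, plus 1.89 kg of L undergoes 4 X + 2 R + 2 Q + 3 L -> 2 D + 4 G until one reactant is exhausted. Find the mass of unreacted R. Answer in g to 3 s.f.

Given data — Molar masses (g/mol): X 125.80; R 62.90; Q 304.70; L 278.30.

n(X) = 1680 / 125.80 = 13.35 mol
n(R) = 416.0 / 62.90 = 6.614 mol
n(Q) = 1.770×1000 / 304.70 = 5.809 mol
n(L) = 1.890×1000 / 278.30 = 6.791 mol
n/ν for X = 13.35/4 = 3.338
n/ν for R = 6.614/2 = 3.307
n/ν for Q = 5.809/2 = 2.905
n/ν for L = 6.791/3 = 2.264
Smallest n/ν is L → limiting reagent.
R consumed = (2/3) × 6.791 = 4.527 mol
R remaining = 6.614 − 4.527 = 2.087 mol
mass = 2.087 × 62.90 = 131.3 g

131 g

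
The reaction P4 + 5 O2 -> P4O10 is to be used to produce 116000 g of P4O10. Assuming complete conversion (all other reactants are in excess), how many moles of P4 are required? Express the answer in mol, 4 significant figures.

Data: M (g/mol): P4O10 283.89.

n(P4O10) = 116000 / 283.89 = 408.6 mol
n(P4) = (1/1) × 408.6 = 408.6 mol

408.6 mol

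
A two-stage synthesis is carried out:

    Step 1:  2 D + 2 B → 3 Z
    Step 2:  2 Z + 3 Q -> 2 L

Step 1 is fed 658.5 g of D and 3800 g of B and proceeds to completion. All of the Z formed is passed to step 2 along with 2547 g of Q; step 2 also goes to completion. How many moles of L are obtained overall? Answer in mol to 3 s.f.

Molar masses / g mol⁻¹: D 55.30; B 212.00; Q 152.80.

11.1 mol

Step 1:
n(D) = 658.5 / 55.30 = 11.91 mol
n(B) = 3800 / 212.00 = 17.92 mol
n/ν for D = 11.91/2 = 5.955
n/ν for B = 17.92/2 = 8.960
Smallest n/ν is D → limiting reagent.
n(Z) produced = (3/2) × 11.91 = 17.87 mol
Step 2:
n(Z) available = 17.87 mol
n(Q) = 2547 / 152.80 = 16.67 mol
n/ν for Z = 17.87/2 = 8.935
n/ν for Q = 16.67/3 = 5.557
Smallest n/ν is Q → limiting reagent.
n(L) = (2/3) × 16.67 = 11.11 mol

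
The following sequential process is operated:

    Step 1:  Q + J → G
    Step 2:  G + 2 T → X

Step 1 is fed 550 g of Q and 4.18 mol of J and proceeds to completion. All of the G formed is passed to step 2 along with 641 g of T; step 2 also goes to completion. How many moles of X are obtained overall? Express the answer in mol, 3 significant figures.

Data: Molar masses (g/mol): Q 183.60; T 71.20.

Step 1:
n(Q) = 550.0 / 183.60 = 2.996 mol
n(J) = 4.180 mol
n/ν → Q: 2.996, J: 4.180; Q is limiting.
n(G) produced = (1/1) × 2.996 = 2.996 mol
Step 2:
n(G) available = 2.996 mol
n(T) = 641.0 / 71.20 = 9.003 mol
n/ν → G: 2.996, T: 4.502; G is limiting.
n(X) = (1/1) × 2.996 = 2.996 mol

3.00 mol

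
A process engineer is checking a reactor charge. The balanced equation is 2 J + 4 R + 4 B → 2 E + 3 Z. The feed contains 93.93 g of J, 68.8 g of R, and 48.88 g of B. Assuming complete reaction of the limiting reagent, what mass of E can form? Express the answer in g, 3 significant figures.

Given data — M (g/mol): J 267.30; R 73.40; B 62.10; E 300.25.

106 g

n(J) = 93.93 / 267.30 = 0.3514 mol
n(R) = 68.80 / 73.40 = 0.9373 mol
n(B) = 48.88 / 62.10 = 0.7871 mol
n/ν → J: 0.1757, R: 0.2343, B: 0.1968; J is limiting.
n(E) = (2/2) × 0.3514 = 0.3514 mol
mass = 0.3514 × 300.25 = 105.5 g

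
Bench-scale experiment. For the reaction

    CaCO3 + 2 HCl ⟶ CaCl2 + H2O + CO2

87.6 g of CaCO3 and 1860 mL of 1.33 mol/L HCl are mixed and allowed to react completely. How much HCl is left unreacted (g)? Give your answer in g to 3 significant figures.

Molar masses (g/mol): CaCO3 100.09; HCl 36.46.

n(CaCO3) = 87.60 / 100.09 = 0.8752 mol
n(HCl) = 1.33 × 1860/1000 = 2.474 mol
n/ν → CaCO3: 0.8752, HCl: 1.237; CaCO3 is limiting.
HCl consumed = (2/1) × 0.8752 = 1.750 mol
HCl remaining = 2.474 − 1.750 = 0.7240 mol
mass = 0.7240 × 36.46 = 26.40 g

26.4 g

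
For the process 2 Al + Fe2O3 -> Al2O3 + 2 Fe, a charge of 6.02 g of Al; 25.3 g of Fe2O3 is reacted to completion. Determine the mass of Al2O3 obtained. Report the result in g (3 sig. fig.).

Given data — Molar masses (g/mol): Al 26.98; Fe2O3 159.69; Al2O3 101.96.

n(Al) = 6.020 / 26.98 = 0.2231 mol
n(Fe2O3) = 25.30 / 159.69 = 0.1584 mol
n/ν for Al = 0.2231/2 = 0.1116
n/ν for Fe2O3 = 0.1584/1 = 0.1584
Smallest n/ν is Al → limiting reagent.
n(Al2O3) = (1/2) × 0.2231 = 0.1116 mol
mass = 0.1116 × 101.96 = 11.38 g

11.4 g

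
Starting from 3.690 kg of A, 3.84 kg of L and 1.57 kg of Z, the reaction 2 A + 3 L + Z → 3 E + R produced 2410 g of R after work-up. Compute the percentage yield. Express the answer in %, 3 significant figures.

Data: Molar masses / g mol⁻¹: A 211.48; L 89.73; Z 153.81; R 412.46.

67.0 %

n(A) = 3.690×1000 / 211.48 = 17.45 mol
n(L) = 3.840×1000 / 89.73 = 42.80 mol
n(Z) = 1.570×1000 / 153.81 = 10.21 mol
n/ν for A = 17.45/2 = 8.725
n/ν for L = 42.80/3 = 14.27
n/ν for Z = 10.21/1 = 10.21
Smallest n/ν is A → limiting reagent.
theoretical n(R) = (1/2) × 17.45 = 8.725 mol → 3599 g
% yield = 2410 / 3599 × 100 = 66.96 %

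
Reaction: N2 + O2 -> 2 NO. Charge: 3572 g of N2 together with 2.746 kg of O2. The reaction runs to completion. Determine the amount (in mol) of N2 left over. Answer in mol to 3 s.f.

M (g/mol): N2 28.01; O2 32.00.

n(N2) = 3572 / 28.01 = 127.5 mol
n(O2) = 2.746×1000 / 32.00 = 85.81 mol
n/ν for N2 = 127.5/1 = 127.5
n/ν for O2 = 85.81/1 = 85.81
Smallest n/ν is O2 → limiting reagent.
N2 consumed = (1/1) × 85.81 = 85.81 mol
N2 remaining = 127.5 − 85.81 = 41.69 mol

41.7 mol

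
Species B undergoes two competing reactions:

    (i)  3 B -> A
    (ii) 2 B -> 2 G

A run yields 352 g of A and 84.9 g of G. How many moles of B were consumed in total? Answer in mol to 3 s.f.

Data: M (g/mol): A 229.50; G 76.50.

n(A) = 352 / 229.50 = 1.534 mol
n(G) = 84.9 / 76.50 = 1.110 mol
n(B) via (i) = (3/1)×1.534 = 4.602 mol
n(B) via (ii) = (2/2)×1.110 = 1.110 mol
total n(B) = 4.602 + 1.110 = 5.712 mol

5.71 mol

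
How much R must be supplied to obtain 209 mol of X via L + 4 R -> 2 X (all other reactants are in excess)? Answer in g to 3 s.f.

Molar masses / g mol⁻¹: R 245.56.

103000 g

n(X) = 209.0 mol
n(R) = (4/2) × 209.0 = 418.0 mol
mass = 418.0 × 245.56 = 102600 g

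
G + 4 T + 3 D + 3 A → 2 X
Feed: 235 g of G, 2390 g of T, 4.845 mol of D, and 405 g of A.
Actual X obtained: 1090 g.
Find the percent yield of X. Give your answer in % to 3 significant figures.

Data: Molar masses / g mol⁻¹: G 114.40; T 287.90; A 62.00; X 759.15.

n(G) = 235.0 / 114.40 = 2.054 mol
n(T) = 2390 / 287.90 = 8.301 mol
n(D) = 4.845 mol
n(A) = 405.0 / 62.00 = 6.532 mol
n/ν for G = 2.054/1 = 2.054
n/ν for T = 8.301/4 = 2.075
n/ν for D = 4.845/3 = 1.615
n/ν for A = 6.532/3 = 2.177
Smallest n/ν is D → limiting reagent.
theoretical n(X) = (2/3) × 4.845 = 3.230 mol → 2452 g
% yield = 1090 / 2452 × 100 = 44.45 %

44.5 %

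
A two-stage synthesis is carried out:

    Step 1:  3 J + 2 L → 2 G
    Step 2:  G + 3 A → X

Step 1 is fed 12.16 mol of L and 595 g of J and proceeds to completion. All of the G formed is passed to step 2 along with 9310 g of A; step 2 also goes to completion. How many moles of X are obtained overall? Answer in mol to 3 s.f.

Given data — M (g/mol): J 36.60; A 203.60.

Step 1:
n(L) = 12.16 mol
n(J) = 595.0 / 36.60 = 16.26 mol
n/ν → L: 6.080, J: 5.420; J is limiting.
n(G) produced = (2/3) × 16.26 = 10.84 mol
Step 2:
n(G) available = 10.84 mol
n(A) = 9310 / 203.60 = 45.73 mol
n/ν → G: 10.84, A: 15.24; G is limiting.
n(X) = (1/1) × 10.84 = 10.84 mol

10.8 mol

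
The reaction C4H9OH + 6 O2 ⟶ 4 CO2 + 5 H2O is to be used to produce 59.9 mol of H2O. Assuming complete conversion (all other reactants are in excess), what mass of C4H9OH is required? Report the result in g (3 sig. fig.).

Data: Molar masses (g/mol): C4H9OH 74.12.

n(H2O) = 59.90 mol
n(C4H9OH) = (1/5) × 59.90 = 11.98 mol
mass = 11.98 × 74.12 = 888.0 g

888 g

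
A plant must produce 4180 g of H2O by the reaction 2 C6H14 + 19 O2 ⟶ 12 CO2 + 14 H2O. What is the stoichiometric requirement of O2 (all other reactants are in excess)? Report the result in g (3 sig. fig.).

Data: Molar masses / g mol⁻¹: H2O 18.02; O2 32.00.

10100 g

n(H2O) = 4180 / 18.02 = 232.0 mol
n(O2) = (19/14) × 232.0 = 314.9 mol
mass = 314.9 × 32.00 = 10080 g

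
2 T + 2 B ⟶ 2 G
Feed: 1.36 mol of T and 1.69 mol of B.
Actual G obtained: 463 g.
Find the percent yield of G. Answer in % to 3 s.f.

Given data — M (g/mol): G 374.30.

n(T) = 1.360 mol
n(B) = 1.690 mol
n/ν for T = 1.360/2 = 0.6800
n/ν for B = 1.690/2 = 0.8450
Smallest n/ν is T → limiting reagent.
theoretical n(G) = (2/2) × 1.360 = 1.360 mol → 509.0 g
% yield = 463 / 509.0 × 100 = 90.96 %

91.0 %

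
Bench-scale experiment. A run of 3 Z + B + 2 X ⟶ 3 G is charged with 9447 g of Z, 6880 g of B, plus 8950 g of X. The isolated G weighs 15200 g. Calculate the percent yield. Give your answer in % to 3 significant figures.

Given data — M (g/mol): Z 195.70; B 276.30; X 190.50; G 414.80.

n(Z) = 9447 / 195.70 = 48.27 mol
n(B) = 6880 / 276.30 = 24.90 mol
n(X) = 8950 / 190.50 = 46.98 mol
n/ν for Z = 48.27/3 = 16.09
n/ν for B = 24.90/1 = 24.90
n/ν for X = 46.98/2 = 23.49
Smallest n/ν is Z → limiting reagent.
theoretical n(G) = (3/3) × 48.27 = 48.27 mol → 20020 g
% yield = 15200 / 20020 × 100 = 75.92 %

75.9 %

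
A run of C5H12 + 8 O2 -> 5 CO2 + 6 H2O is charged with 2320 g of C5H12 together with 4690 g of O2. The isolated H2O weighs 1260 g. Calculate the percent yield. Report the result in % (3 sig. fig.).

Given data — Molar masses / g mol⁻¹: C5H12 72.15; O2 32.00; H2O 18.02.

n(C5H12) = 2320 / 72.15 = 32.16 mol
n(O2) = 4690 / 32.00 = 146.6 mol
n/ν for C5H12 = 32.16/1 = 32.16
n/ν for O2 = 146.6/8 = 18.33
Smallest n/ν is O2 → limiting reagent.
theoretical n(H2O) = (6/8) × 146.6 = 110.0 mol → 1982 g
% yield = 1260 / 1982 × 100 = 63.57 %

63.6 %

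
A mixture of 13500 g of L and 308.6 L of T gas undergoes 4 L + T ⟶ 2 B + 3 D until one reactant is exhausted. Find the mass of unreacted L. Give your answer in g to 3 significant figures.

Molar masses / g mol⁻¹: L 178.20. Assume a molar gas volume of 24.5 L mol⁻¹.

4520 g

n(L) = 13500 / 178.20 = 75.76 mol
n(T) = 308.6 / 24.5 = 12.60 mol
n/ν for L = 75.76/4 = 18.94
n/ν for T = 12.60/1 = 12.60
Smallest n/ν is T → limiting reagent.
L consumed = (4/1) × 12.60 = 50.40 mol
L remaining = 75.76 − 50.40 = 25.36 mol
mass = 25.36 × 178.20 = 4519 g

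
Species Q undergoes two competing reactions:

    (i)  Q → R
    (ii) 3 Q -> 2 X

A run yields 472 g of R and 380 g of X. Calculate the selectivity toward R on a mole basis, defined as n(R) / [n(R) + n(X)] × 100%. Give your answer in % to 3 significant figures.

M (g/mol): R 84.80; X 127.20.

n(R) = 472 / 84.80 = 5.566 mol
n(X) = 380 / 127.20 = 2.987 mol
selectivity = 5.566/(5.566+2.987) × 100 = 65.08 %

65.1 %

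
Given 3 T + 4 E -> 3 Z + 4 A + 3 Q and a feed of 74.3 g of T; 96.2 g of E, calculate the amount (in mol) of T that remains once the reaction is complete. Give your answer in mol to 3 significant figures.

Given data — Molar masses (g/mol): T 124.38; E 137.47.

0.0725 mol

n(T) = 74.30 / 124.38 = 0.5974 mol
n(E) = 96.20 / 137.47 = 0.6998 mol
n/ν for T = 0.5974/3 = 0.1991
n/ν for E = 0.6998/4 = 0.1750
Smallest n/ν is E → limiting reagent.
T consumed = (3/4) × 0.6998 = 0.5249 mol
T remaining = 0.5974 − 0.5249 = 0.07250 mol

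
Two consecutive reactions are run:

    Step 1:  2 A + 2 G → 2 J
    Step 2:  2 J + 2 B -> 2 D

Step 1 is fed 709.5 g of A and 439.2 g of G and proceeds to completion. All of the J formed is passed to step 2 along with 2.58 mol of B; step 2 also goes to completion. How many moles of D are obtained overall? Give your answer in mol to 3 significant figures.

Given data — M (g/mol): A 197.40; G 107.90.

2.58 mol

Step 1:
n(A) = 709.5 / 197.40 = 3.594 mol
n(G) = 439.2 / 107.90 = 4.070 mol
n/ν for A = 3.594/2 = 1.797
n/ν for G = 4.070/2 = 2.035
Smallest n/ν is A → limiting reagent.
n(J) produced = (2/2) × 3.594 = 3.594 mol
Step 2:
n(J) available = 3.594 mol
n(B) = 2.580 mol
n/ν for J = 3.594/2 = 1.797
n/ν for B = 2.580/2 = 1.290
Smallest n/ν is B → limiting reagent.
n(D) = (2/2) × 2.580 = 2.580 mol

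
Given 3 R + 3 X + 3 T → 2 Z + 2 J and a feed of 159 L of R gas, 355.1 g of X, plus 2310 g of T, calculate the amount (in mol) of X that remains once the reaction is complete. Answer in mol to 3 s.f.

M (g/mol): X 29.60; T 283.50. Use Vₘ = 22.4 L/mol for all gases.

n(R) = 159.0 / 22.4 = 7.098 mol
n(X) = 355.1 / 29.60 = 12.00 mol
n(T) = 2310 / 283.50 = 8.148 mol
n/ν for R = 7.098/3 = 2.366
n/ν for X = 12.00/3 = 4.000
n/ν for T = 8.148/3 = 2.716
Smallest n/ν is R → limiting reagent.
X consumed = (3/3) × 7.098 = 7.098 mol
X remaining = 12.00 − 7.098 = 4.902 mol

4.90 mol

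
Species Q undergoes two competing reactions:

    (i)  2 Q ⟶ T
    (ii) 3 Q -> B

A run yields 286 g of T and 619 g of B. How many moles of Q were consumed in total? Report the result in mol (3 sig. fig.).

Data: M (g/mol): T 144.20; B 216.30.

n(T) = 286 / 144.20 = 1.983 mol
n(B) = 619 / 216.30 = 2.862 mol
n(Q) via (i) = (2/1)×1.983 = 3.966 mol
n(Q) via (ii) = (3/1)×2.862 = 8.586 mol
total n(Q) = 3.966 + 8.586 = 12.55 mol

12.6 mol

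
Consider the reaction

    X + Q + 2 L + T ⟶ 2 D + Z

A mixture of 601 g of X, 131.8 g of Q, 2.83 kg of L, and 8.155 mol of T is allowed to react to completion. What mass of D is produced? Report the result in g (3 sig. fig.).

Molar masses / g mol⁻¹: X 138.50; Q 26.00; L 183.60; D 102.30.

n(X) = 601.0 / 138.50 = 4.339 mol
n(Q) = 131.8 / 26.00 = 5.069 mol
n(L) = 2.830×1000 / 183.60 = 15.41 mol
n(T) = 8.155 mol
n/ν for X = 4.339/1 = 4.339
n/ν for Q = 5.069/1 = 5.069
n/ν for L = 15.41/2 = 7.705
n/ν for T = 8.155/1 = 8.155
Smallest n/ν is X → limiting reagent.
n(D) = (2/1) × 4.339 = 8.678 mol
mass = 8.678 × 102.30 = 887.8 g

888 g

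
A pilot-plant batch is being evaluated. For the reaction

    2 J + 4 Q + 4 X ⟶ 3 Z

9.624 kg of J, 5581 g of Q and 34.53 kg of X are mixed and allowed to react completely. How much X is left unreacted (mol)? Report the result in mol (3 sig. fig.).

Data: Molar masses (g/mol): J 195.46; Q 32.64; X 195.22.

n(J) = 9.624×1000 / 195.46 = 49.24 mol
n(Q) = 5581 / 32.64 = 171.0 mol
n(X) = 34.53×1000 / 195.22 = 176.9 mol
n/ν → J: 24.62, Q: 42.75, X: 44.23; J is limiting.
X consumed = (4/2) × 49.24 = 98.48 mol
X remaining = 176.9 − 98.48 = 78.42 mol

78.4 mol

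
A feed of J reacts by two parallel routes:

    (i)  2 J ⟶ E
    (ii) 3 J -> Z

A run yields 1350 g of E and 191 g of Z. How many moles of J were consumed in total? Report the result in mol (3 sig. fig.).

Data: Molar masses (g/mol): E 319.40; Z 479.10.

n(E) = 1350 / 319.40 = 4.227 mol
n(Z) = 191 / 479.10 = 0.3987 mol
n(J) via (i) = (2/1)×4.227 = 8.454 mol
n(J) via (ii) = (3/1)×0.3987 = 1.196 mol
total n(J) = 8.454 + 1.196 = 9.650 mol

9.65 mol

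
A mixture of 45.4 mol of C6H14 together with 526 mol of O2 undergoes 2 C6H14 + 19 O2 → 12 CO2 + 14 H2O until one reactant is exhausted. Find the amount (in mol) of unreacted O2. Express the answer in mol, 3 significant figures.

n(C6H14) = 45.40 mol
n(O2) = 526.0 mol
n/ν for C6H14 = 45.40/2 = 22.70
n/ν for O2 = 526.0/19 = 27.68
Smallest n/ν is C6H14 → limiting reagent.
O2 consumed = (19/2) × 45.40 = 431.3 mol
O2 remaining = 526.0 − 431.3 = 94.70 mol

94.7 mol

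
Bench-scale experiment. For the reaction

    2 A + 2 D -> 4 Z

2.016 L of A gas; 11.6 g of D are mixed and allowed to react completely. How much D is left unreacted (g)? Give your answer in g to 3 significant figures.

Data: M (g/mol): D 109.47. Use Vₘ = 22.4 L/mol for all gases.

1.75 g

n(A) = 2.016 / 22.4 = 0.09000 mol
n(D) = 11.60 / 109.47 = 0.1060 mol
n/ν → A: 0.04500, D: 0.05300; A is limiting.
D consumed = (2/2) × 0.09000 = 0.09000 mol
D remaining = 0.1060 − 0.09000 = 0.01600 mol
mass = 0.01600 × 109.47 = 1.752 g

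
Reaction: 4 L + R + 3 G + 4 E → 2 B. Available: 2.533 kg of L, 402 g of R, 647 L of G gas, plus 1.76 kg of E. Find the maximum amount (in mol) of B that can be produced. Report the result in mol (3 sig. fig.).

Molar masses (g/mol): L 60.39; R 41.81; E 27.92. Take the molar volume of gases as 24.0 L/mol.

n(L) = 2.533×1000 / 60.39 = 41.94 mol
n(R) = 402.0 / 41.81 = 9.615 mol
n(G) = 647.0 / 24.0 = 26.96 mol
n(E) = 1.760×1000 / 27.92 = 63.04 mol
n/ν for L = 41.94/4 = 10.49
n/ν for R = 9.615/1 = 9.615
n/ν for G = 26.96/3 = 8.987
n/ν for E = 63.04/4 = 15.76
Smallest n/ν is G → limiting reagent.
n(B) = (2/3) × 26.96 = 17.97 mol

18.0 mol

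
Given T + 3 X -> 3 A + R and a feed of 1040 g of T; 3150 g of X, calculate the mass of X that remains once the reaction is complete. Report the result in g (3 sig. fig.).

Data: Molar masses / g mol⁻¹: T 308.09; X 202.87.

1100 g

n(T) = 1040 / 308.09 = 3.376 mol
n(X) = 3150 / 202.87 = 15.53 mol
n/ν for T = 3.376/1 = 3.376
n/ν for X = 15.53/3 = 5.177
Smallest n/ν is T → limiting reagent.
X consumed = (3/1) × 3.376 = 10.13 mol
X remaining = 15.53 − 10.13 = 5.400 mol
mass = 5.400 × 202.87 = 1095 g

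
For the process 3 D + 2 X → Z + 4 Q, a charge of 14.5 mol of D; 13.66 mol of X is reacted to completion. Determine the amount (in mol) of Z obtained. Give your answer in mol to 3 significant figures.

n(D) = 14.50 mol
n(X) = 13.66 mol
n/ν → D: 4.833, X: 6.830; D is limiting.
n(Z) = (1/3) × 14.50 = 4.833 mol

4.83 mol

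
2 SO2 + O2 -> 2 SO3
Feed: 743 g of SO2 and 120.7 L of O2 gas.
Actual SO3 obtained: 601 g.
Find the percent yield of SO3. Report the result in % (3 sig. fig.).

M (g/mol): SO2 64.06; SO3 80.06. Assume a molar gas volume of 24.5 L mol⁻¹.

76.2 %

n(SO2) = 743.0 / 64.06 = 11.60 mol
n(O2) = 120.7 / 24.5 = 4.927 mol
n/ν for SO2 = 11.60/2 = 5.800
n/ν for O2 = 4.927/1 = 4.927
Smallest n/ν is O2 → limiting reagent.
theoretical n(SO3) = (2/1) × 4.927 = 9.854 mol → 788.9 g
% yield = 601 / 788.9 × 100 = 76.18 %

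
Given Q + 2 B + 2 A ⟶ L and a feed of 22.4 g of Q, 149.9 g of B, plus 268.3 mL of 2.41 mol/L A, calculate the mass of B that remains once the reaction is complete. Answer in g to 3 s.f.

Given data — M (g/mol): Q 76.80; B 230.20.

n(Q) = 22.40 / 76.80 = 0.2917 mol
n(B) = 149.9 / 230.20 = 0.6512 mol
n(A) = 2.41 × 268.3/1000 = 0.6466 mol
n/ν for Q = 0.2917/1 = 0.2917
n/ν for B = 0.6512/2 = 0.3256
n/ν for A = 0.6466/2 = 0.3233
Smallest n/ν is Q → limiting reagent.
B consumed = (2/1) × 0.2917 = 0.5834 mol
B remaining = 0.6512 − 0.5834 = 0.06780 mol
mass = 0.06780 × 230.20 = 15.61 g

15.6 g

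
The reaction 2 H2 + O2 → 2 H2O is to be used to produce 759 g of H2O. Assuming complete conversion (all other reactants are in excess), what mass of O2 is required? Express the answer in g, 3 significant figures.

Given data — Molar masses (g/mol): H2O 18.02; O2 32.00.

n(H2O) = 759 / 18.02 = 42.12 mol
n(O2) = (1/2) × 42.12 = 21.06 mol
mass = 21.06 × 32.00 = 673.9 g

674 g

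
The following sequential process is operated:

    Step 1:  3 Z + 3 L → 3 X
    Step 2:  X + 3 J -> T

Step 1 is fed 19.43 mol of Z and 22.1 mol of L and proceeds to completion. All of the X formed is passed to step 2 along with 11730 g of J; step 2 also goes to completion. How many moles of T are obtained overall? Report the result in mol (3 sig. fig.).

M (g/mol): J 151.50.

Step 1:
n(Z) = 19.43 mol
n(L) = 22.10 mol
n/ν for Z = 19.43/3 = 6.477
n/ν for L = 22.10/3 = 7.367
Smallest n/ν is Z → limiting reagent.
n(X) produced = (3/3) × 19.43 = 19.43 mol
Step 2:
n(X) available = 19.43 mol
n(J) = 11730 / 151.50 = 77.43 mol
n/ν for X = 19.43/1 = 19.43
n/ν for J = 77.43/3 = 25.81
Smallest n/ν is X → limiting reagent.
n(T) = (1/1) × 19.43 = 19.43 mol

19.4 mol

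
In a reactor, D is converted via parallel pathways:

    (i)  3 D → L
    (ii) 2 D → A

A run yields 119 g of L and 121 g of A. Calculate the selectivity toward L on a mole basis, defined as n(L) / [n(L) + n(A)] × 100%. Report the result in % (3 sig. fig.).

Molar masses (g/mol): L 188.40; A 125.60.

n(L) = 119 / 188.40 = 0.6316 mol
n(A) = 121 / 125.60 = 0.9634 mol
selectivity = 0.6316/(0.6316+0.9634) × 100 = 39.60 %

39.6 %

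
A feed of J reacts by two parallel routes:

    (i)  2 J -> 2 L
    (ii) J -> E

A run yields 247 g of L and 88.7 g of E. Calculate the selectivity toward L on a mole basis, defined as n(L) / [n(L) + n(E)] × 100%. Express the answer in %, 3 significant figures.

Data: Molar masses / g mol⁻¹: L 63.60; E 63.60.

73.6 %

n(L) = 247 / 63.60 = 3.884 mol
n(E) = 88.7 / 63.60 = 1.395 mol
selectivity = 3.884/(3.884+1.395) × 100 = 73.57 %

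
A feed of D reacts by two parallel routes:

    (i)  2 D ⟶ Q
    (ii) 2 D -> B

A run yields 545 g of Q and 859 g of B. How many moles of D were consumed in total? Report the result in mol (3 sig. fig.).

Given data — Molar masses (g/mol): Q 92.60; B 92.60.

n(Q) = 545 / 92.60 = 5.886 mol
n(B) = 859 / 92.60 = 9.276 mol
n(D) via (i) = (2/1)×5.886 = 11.77 mol
n(D) via (ii) = (2/1)×9.276 = 18.55 mol
total n(D) = 11.77 + 18.55 = 30.32 mol

30.3 mol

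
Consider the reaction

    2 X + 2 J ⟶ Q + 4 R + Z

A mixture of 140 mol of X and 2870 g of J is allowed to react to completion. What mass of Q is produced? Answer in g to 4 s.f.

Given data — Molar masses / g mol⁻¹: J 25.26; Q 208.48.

n(X) = 140.0 mol
n(J) = 2870 / 25.26 = 113.6 mol
n/ν for X = 140.0/2 = 70.00
n/ν for J = 113.6/2 = 56.80
Smallest n/ν is J → limiting reagent.
n(Q) = (1/2) × 113.6 = 56.80 mol
mass = 56.80 × 208.48 = 11840 g

11840 g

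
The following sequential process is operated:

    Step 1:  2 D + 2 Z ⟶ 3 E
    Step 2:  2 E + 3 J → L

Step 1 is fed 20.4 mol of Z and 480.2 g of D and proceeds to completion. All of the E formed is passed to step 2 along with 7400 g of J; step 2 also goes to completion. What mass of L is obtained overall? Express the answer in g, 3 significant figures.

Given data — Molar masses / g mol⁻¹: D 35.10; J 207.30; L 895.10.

9180 g

Step 1:
n(Z) = 20.40 mol
n(D) = 480.2 / 35.10 = 13.68 mol
n/ν for Z = 20.40/2 = 10.20
n/ν for D = 13.68/2 = 6.840
Smallest n/ν is D → limiting reagent.
n(E) produced = (3/2) × 13.68 = 20.52 mol
Step 2:
n(E) available = 20.52 mol
n(J) = 7400 / 207.30 = 35.70 mol
n/ν for E = 20.52/2 = 10.26
n/ν for J = 35.70/3 = 11.90
Smallest n/ν is E → limiting reagent.
n(L) = (1/2) × 20.52 = 10.26 mol
mass = 10.26 × 895.10 = 9184 g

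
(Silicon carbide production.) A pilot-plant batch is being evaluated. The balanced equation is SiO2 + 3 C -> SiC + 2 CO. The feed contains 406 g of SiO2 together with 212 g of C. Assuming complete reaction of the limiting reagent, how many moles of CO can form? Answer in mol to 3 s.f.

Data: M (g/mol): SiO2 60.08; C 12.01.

n(SiO2) = 406.0 / 60.08 = 6.758 mol
n(C) = 212.0 / 12.01 = 17.65 mol
n/ν for SiO2 = 6.758/1 = 6.758
n/ν for C = 17.65/3 = 5.883
Smallest n/ν is C → limiting reagent.
n(CO) = (2/3) × 17.65 = 11.77 mol

11.8 mol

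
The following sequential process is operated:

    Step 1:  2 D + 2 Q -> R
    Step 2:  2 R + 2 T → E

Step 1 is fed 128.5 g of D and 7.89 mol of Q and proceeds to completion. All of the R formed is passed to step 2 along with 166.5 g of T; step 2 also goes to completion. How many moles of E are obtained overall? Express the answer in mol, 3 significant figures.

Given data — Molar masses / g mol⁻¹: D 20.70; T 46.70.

Step 1:
n(D) = 128.5 / 20.70 = 6.208 mol
n(Q) = 7.890 mol
n/ν for D = 6.208/2 = 3.104
n/ν for Q = 7.890/2 = 3.945
Smallest n/ν is D → limiting reagent.
n(R) produced = (1/2) × 6.208 = 3.104 mol
Step 2:
n(R) available = 3.104 mol
n(T) = 166.5 / 46.70 = 3.565 mol
n/ν for R = 3.104/2 = 1.552
n/ν for T = 3.565/2 = 1.783
Smallest n/ν is R → limiting reagent.
n(E) = (1/2) × 3.104 = 1.552 mol

1.55 mol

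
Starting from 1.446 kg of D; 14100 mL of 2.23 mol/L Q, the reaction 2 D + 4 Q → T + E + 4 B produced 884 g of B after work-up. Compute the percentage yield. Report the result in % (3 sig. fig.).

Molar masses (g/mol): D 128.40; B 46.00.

85.3 %

n(D) = 1.446×1000 / 128.40 = 11.26 mol
n(Q) = 2.23 × 14100/1000 = 31.44 mol
n/ν for D = 11.26/2 = 5.630
n/ν for Q = 31.44/4 = 7.860
Smallest n/ν is D → limiting reagent.
theoretical n(B) = (4/2) × 11.26 = 22.52 mol → 1036 g
% yield = 884 / 1036 × 100 = 85.33 %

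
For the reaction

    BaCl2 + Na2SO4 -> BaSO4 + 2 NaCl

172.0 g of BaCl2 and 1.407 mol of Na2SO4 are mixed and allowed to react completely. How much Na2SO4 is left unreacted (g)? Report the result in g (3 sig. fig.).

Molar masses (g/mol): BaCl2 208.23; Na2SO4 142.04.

82.5 g

n(BaCl2) = 172.0 / 208.23 = 0.8260 mol
n(Na2SO4) = 1.407 mol
n/ν → BaCl2: 0.8260, Na2SO4: 1.407; BaCl2 is limiting.
Na2SO4 consumed = (1/1) × 0.8260 = 0.8260 mol
Na2SO4 remaining = 1.407 − 0.8260 = 0.5810 mol
mass = 0.5810 × 142.04 = 82.53 g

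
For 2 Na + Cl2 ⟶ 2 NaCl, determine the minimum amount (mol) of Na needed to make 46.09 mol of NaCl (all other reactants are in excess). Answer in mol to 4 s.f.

46.09 mol

n(NaCl) = 46.09 mol
n(Na) = (2/2) × 46.09 = 46.09 mol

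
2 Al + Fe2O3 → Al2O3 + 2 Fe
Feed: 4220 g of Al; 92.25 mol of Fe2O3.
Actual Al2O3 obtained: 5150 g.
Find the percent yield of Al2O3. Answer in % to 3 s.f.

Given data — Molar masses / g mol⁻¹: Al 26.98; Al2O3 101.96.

n(Al) = 4220 / 26.98 = 156.4 mol
n(Fe2O3) = 92.25 mol
n/ν for Al = 156.4/2 = 78.20
n/ν for Fe2O3 = 92.25/1 = 92.25
Smallest n/ν is Al → limiting reagent.
theoretical n(Al2O3) = (1/2) × 156.4 = 78.20 mol → 7973 g
% yield = 5150 / 7973 × 100 = 64.59 %

64.6 %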